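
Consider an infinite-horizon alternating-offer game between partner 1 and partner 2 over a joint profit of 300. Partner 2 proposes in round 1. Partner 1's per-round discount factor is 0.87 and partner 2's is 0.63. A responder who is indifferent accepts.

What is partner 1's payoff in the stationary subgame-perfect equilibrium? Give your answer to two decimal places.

Let x be partner 2's share when partner 2 proposes and y be partner 1's share when partner 1 proposes.
Partner 1 accepts iff offered ≥ 0.87·y, so x = 300 − 0.87y. Symmetrically y = 300 − 0.63x.
Substituting: x = 300 − 0.87(300 − 0.63x), giving x(1 − 0.63·0.87) = 300(1 − 0.87).
So x = 300 × 0.13 / 0.4519 ≈ 86.3023, and partner 1 receives 300 − x ≈ 213.6977.

213.70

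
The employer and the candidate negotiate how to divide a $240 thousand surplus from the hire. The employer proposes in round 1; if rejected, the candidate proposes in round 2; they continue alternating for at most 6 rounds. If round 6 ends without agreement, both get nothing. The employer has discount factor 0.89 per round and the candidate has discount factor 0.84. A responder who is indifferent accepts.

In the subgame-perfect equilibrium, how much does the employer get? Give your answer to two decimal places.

88.57

By backward induction:
Round 6 (the candidate proposes): the employer will accept anything ≥ 0, so the candidate offers 0 and keeps 240.
Round 5 (the employer proposes): the candidate can get 240 next round, worth 0.84 × 240 = 201.6 now; the employer offers that and keeps 38.4.
Round 4 (the candidate proposes): the employer can get 38.4 next round, worth 0.89 × 38.4 = 34.176 now, so the candidate offers 34.176, keeping 205.824.
Round 3 (the employer proposes): the candidate can get 205.824 next round, worth 0.84 × 205.824 = 172.89216 now, so the employer offers 172.89216, keeping 67.10784.
Round 2 (the candidate proposes): the employer can get 67.10784 next round, worth 0.89 × 67.10784 = 59.7259776 now, so the candidate offers 59.7259776, keeping 180.2740224.
Round 1 (the employer proposes): the candidate can get 180.2740224 next round, worth 0.84 × 180.2740224 = 151.430178816 now; the employer offers that and keeps 88.569821184.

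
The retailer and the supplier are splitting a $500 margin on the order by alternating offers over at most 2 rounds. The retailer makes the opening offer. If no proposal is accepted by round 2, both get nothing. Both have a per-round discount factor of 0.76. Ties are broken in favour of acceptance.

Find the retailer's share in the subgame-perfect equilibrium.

120

Round 2 (the supplier proposes): the retailer will accept anything ≥ 0, so the supplier offers 0 and keeps 500.
Round 1 (the retailer proposes): the supplier can get 500 next round, worth 0.76 × 500 = 380 now, so the retailer offers 380, keeping 120.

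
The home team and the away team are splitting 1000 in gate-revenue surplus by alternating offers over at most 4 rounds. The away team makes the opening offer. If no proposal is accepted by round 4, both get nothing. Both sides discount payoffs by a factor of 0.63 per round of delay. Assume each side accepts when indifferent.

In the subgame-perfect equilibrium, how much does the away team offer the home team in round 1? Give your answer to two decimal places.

Round 4 (the home team proposes): the away team will accept anything ≥ 0, so the home team offers 0 and keeps 1000.
Round 3 (the away team proposes): the home team can get 1000 next round, worth 0.63 × 1000 = 630 now. The away team offers 630 and keeps 1000 − 630 = 370.
Round 2 (the home team proposes): the away team can get 370 next round, worth 0.63 × 370 = 233.1 now, so the home team offers 233.1, keeping 766.9.
Round 1 (the away team proposes): the home team can get 766.9 next round, worth 0.63 × 766.9 = 483.147 now; the away team offers that and keeps 516.853.

483.15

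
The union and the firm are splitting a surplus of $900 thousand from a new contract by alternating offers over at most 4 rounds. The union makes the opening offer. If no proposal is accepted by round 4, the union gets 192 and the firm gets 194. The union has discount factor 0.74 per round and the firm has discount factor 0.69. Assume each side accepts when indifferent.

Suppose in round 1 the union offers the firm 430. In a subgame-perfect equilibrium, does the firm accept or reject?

Round 4 (the firm proposes): the union gets 192 if talks fail, so the firm offers 192 and keeps 708.
Round 3 (the union proposes): the firm can get 708 next round, worth 0.69 × 708 = 488.52 now; the union offers that and keeps 411.48.
Round 2 (the firm proposes): the union can get 411.48 next round, worth 0.74 × 411.48 = 304.4952 now. The firm offers 304.4952 and keeps 900 − 304.4952 = 595.5048.
So by rejecting in round 1, the firm gets 595.5048 next round, worth 0.69 × 595.5048 = 410.898312 now.
Offer 430 ≥ 410.898312, so the firm accepts.

Accept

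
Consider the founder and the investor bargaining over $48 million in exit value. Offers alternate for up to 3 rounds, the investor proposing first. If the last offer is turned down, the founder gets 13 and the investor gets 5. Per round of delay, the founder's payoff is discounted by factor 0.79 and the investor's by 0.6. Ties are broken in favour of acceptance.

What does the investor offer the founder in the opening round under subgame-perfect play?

21.33

Round 3 (the investor proposes): the founder gets 13 if talks fail, so the investor offers 13 and keeps 35.
Round 2 (the founder proposes): the investor can get 35 next round, worth 0.6 × 35 = 21 now. The founder offers 21 and keeps 48 − 21 = 27.
Round 1 (the investor proposes): the founder can get 27 next round, worth 0.79 × 27 = 21.33 now; the investor offers that and keeps 26.67.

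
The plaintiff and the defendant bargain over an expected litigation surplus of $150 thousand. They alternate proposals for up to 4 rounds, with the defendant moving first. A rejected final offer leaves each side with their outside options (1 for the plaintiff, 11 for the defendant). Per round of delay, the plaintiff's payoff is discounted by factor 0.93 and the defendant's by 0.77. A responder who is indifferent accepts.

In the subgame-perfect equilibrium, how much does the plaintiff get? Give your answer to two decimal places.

124.66

Round 4 (the plaintiff proposes): the defendant gets 11 if talks fail, so the plaintiff offers 11 and keeps 139.
Round 3 (the defendant proposes): the plaintiff can get 139 next round, worth 0.93 × 139 = 129.27 now. The defendant offers 129.27 and keeps 150 − 129.27 = 20.73.
Round 2 (the plaintiff proposes): the defendant can get 20.73 next round, worth 0.77 × 20.73 = 15.9621 now; the plaintiff offers that and keeps 134.0379.
Round 1 (the defendant proposes): the plaintiff can get 134.0379 next round, worth 0.93 × 134.0379 = 124.655247 now; the defendant offers that and keeps 25.344753.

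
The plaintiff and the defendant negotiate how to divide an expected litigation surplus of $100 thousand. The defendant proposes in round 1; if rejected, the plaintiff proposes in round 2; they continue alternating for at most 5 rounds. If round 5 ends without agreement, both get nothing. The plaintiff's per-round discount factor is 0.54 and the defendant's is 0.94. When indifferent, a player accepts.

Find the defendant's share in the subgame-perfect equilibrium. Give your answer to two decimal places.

95.12

Round 5 (the defendant proposes): the plaintiff will accept anything ≥ 0, so the defendant offers 0 and keeps 100.
Round 4 (the plaintiff proposes): the defendant can get 100 next round, worth 0.94 × 100 = 94 now. The plaintiff offers 94 and keeps 100 − 94 = 6.
Round 3 (the defendant proposes): the plaintiff can get 6 next round, worth 0.54 × 6 = 3.24 now, so the defendant offers 3.24, keeping 96.76.
Round 2 (the plaintiff proposes): the defendant can get 96.76 next round, worth 0.94 × 96.76 = 90.9544 now. The plaintiff offers 90.9544 and keeps 100 − 90.9544 = 9.0456.
Round 1 (the defendant proposes): the plaintiff can get 9.0456 next round, worth 0.54 × 9.0456 = 4.884624 now. The defendant offers 4.884624 and keeps 100 − 4.884624 = 95.115376.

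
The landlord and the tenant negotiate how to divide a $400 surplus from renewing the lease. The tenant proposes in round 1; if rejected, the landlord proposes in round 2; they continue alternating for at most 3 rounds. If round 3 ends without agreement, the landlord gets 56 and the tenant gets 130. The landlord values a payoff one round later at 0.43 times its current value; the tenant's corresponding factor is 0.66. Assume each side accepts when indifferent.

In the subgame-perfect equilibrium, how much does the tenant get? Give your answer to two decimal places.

325.63

Round 3 (the tenant proposes): the landlord gets 56 if talks fail, so the tenant offers 56 and keeps 344.
Round 2 (the landlord proposes): the tenant can get 344 next round, worth 0.66 × 344 = 227.04 now, so the landlord offers 227.04, keeping 172.96.
Round 1 (the tenant proposes): the landlord can get 172.96 next round, worth 0.43 × 172.96 = 74.3728 now; the tenant offers that and keeps 325.6272.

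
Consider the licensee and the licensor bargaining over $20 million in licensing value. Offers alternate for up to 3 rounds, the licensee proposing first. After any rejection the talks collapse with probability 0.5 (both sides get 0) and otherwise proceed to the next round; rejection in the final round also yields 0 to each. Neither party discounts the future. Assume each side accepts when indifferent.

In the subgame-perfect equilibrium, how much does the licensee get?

Round 3 (the licensee proposes): rejection yields 0 for the licensor; the licensee offers 0 and keeps 20.
Round 2 (the licensor proposes): rejecting gives the licensee an expected 0.5 × 20 = 10, so the licensor offers 10, keeping 10.
Round 1 (the licensee proposes): rejecting gives the licensor an expected 0.5 × 10 = 5, so the licensee offers 5, keeping 15.

15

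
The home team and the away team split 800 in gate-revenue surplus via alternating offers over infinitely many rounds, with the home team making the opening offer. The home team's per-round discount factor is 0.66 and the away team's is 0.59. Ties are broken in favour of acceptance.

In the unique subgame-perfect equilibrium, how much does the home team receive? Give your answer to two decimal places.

537.18

Let x be the home team's share when the home team proposes and y be the away team's share when the away team proposes.
The away team accepts iff offered ≥ 0.59·y, so x = 800 − 0.59y. Symmetrically y = 800 − 0.66x.
Substituting: x = 800 − 0.59(800 − 0.66x), giving x(1 − 0.66·0.59) = 800(1 − 0.59).
So x = 800 × 0.41 / 0.6106 ≈ 537.1765, and the away team receives 800 − x ≈ 262.8235.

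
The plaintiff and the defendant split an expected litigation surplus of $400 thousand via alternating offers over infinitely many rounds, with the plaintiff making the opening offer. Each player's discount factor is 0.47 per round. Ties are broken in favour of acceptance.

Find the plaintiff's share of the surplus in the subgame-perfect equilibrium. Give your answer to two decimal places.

In a stationary SPE each proposer offers the other exactly their discounted continuation value.
If the plaintiff keeps x when proposing and the defendant keeps y when proposing, then x = 400 − 0.47y and y = 400 − 0.47x.
Solving: x = 400(1 − 0.47) / (1 − 0.47·0.47) = 212 / 0.7791 ≈ 272.1088.
The defendant gets 400 − 272.1088 ≈ 127.8912.

272.11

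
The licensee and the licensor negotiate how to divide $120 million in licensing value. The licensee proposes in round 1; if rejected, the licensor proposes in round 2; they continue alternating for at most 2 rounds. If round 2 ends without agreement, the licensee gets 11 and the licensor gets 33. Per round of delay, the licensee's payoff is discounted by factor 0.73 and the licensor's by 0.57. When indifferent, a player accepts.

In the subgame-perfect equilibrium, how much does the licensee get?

Round 2 (the licensor proposes): the licensee gets 11 if talks fail, so the licensor offers 11 and keeps 109.
Round 1 (the licensee proposes): the licensor can get 109 next round, worth 0.57 × 109 = 62.13 now, so the licensee offers 62.13, keeping 57.87.

57.87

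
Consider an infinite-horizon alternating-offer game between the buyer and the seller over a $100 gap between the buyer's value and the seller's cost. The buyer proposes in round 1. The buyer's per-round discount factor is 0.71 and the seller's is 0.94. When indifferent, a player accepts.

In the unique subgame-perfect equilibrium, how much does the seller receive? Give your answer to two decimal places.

81.96

When the buyer proposes, the seller accepts any offer worth at least 0.94 times what the seller would get by proposing next round; and vice versa.
This gives x = 100 − 0.94y and y = 100 − 0.71x, where x and y are each side's share when it proposes.
Hence (1 − 0.94·0.71)x = 100(1 − 0.94), i.e. 0.3326·x = 6.
x ≈ 18.0397; the seller's share is 100 − x ≈ 81.9603.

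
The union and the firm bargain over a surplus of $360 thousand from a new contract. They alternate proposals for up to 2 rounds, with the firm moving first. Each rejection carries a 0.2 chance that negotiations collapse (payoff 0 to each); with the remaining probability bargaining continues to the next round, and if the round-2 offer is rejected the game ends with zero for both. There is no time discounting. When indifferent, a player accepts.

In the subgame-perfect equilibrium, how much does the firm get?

72

Round 2 (the union proposes): rejection yields 0 for the firm; the union offers 0 and keeps 360.
Round 1 (the firm proposes): rejecting gives the union an expected 0.8 × 360 = 288. The firm offers 288 and keeps 360 − 288 = 72.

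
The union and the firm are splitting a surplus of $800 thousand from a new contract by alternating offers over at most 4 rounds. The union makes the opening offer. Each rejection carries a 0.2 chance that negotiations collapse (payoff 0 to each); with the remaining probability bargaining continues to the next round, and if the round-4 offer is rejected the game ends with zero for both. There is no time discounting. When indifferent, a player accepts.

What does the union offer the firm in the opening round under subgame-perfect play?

Round 4 (the firm proposes): rejection yields 0 for the union; the firm offers 0 and keeps 800.
Round 3 (the union proposes): rejecting gives the firm an expected 0.8 × 800 = 640. The union offers 640 and keeps 800 − 640 = 160.
Round 2 (the firm proposes): rejecting gives the union an expected 0.8 × 160 = 128, so the firm offers 128, keeping 672.
Round 1 (the union proposes): rejecting gives the firm an expected 0.8 × 672 = 537.6, so the union offers 537.6, keeping 262.4.

537.6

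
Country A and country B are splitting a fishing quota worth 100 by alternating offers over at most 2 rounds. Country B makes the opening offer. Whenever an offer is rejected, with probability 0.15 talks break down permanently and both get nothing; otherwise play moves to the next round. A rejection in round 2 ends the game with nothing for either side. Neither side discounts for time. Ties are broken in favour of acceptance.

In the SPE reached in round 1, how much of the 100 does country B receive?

15

Round 2 (country A proposes): country B will accept anything ≥ 0, so country A offers 0 and keeps 100.
Round 1 (country B proposes): rejecting gives country A an expected 0.85 × 100 = 85; country B offers that and keeps 15.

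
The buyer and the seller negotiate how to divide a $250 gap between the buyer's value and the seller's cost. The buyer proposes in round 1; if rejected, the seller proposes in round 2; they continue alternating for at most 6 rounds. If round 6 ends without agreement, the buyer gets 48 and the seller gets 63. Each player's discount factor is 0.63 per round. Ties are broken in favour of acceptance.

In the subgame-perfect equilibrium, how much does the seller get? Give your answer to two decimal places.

Round 6 (the seller proposes): the buyer gets 48 if talks fail, so the seller offers 48 and keeps 202.
Round 5 (the buyer proposes): the seller can get 202 next round, worth 0.63 × 202 = 127.26 now; the buyer offers that and keeps 122.74.
Round 4 (the seller proposes): the buyer can get 122.74 next round, worth 0.63 × 122.74 = 77.3262 now. The seller offers 77.3262 and keeps 250 − 77.3262 = 172.6738.
Round 3 (the buyer proposes): the seller can get 172.6738 next round, worth 0.63 × 172.6738 = 108.784494 now. The buyer offers 108.784494 and keeps 250 − 108.784494 = 141.215506.
Round 2 (the seller proposes): the buyer can get 141.215506 next round, worth 0.63 × 141.215506 = 88.96576878 now. The seller offers 88.96576878 and keeps 250 − 88.96576878 = 161.03423122.
Round 1 (the buyer proposes): the seller can get 161.03423122 next round, worth 0.63 × 161.03423122 = 101.4515656686 now. The buyer offers 101.4515656686 and keeps 250 − 101.4515656686 = 148.5484343314.

101.45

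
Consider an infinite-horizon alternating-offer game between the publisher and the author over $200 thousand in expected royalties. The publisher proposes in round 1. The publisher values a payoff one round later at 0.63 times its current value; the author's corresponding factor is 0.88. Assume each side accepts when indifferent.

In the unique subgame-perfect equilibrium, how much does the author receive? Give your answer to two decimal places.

146.14

When the publisher proposes, the author accepts any offer worth at least 0.88 times what the author would get by proposing next round; and vice versa.
This gives x = 200 − 0.88y and y = 200 − 0.63x, where x and y are each side's share when it proposes.
Hence (1 − 0.88·0.63)x = 200(1 − 0.88), i.e. 0.4456·x = 24.
x ≈ 53.8600; the author's share is 200 − x ≈ 146.1400.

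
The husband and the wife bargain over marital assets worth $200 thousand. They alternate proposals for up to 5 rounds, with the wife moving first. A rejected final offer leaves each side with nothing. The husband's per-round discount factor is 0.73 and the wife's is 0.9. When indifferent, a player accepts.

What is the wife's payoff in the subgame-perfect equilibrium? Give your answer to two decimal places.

Round 5 (the wife proposes): rejection yields 0 for the husband; the wife offers 0 and keeps 200.
Round 4 (the husband proposes): the wife can get 200 next round, worth 0.9 × 200 = 180 now, so the husband offers 180, keeping 20.
Round 3 (the wife proposes): the husband can get 20 next round, worth 0.73 × 20 = 14.6 now. The wife offers 14.6 and keeps 200 − 14.6 = 185.4.
Round 2 (the husband proposes): the wife can get 185.4 next round, worth 0.9 × 185.4 = 166.86 now. The husband offers 166.86 and keeps 200 − 166.86 = 33.14.
Round 1 (the wife proposes): the husband can get 33.14 next round, worth 0.73 × 33.14 = 24.1922 now, so the wife offers 24.1922, keeping 175.8078.

175.81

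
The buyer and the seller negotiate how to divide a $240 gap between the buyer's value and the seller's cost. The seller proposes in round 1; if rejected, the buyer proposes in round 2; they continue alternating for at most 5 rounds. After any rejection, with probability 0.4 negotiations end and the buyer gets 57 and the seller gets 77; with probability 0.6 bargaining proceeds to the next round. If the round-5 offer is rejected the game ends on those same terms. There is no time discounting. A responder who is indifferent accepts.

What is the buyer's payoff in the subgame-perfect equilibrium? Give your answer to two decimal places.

By backward induction:
Round 5 (the seller proposes): the buyer gets 57 if talks fail, so the seller offers 57 and keeps 183.
Round 4 (the buyer proposes): rejecting gives the seller an expected 0.6 × 183 + 0.4 × 77 = 140.6, so the buyer offers 140.6, keeping 99.4.
Round 3 (the seller proposes): rejecting gives the buyer an expected 0.6 × 99.4 + 0.4 × 57 = 82.44. The seller offers 82.44 and keeps 240 − 82.44 = 157.56.
Round 2 (the buyer proposes): rejecting gives the seller an expected 0.6 × 157.56 + 0.4 × 77 = 125.336, so the buyer offers 125.336, keeping 114.664.
Round 1 (the seller proposes): rejecting gives the buyer an expected 0.6 × 114.664 + 0.4 × 57 = 91.5984; the seller offers that and keeps 148.4016.

91.60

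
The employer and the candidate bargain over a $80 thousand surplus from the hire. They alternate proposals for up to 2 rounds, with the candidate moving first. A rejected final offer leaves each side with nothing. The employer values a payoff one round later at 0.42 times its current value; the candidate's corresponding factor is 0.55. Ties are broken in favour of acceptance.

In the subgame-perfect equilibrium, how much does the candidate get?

Solve by backward induction from round 2.
Round 2 (the employer proposes): the candidate will accept anything ≥ 0, so the employer offers 0 and keeps 80.
Round 1 (the candidate proposes): the employer can get 80 next round, worth 0.42 × 80 = 33.6 now; the candidate offers that and keeps 46.4.

46.4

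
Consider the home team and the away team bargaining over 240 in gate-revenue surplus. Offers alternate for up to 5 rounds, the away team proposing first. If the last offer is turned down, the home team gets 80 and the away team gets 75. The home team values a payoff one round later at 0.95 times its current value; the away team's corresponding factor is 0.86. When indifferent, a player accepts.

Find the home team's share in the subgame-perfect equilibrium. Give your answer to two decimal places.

Round 5 (the away team proposes): the home team gets 80 if talks fail, so the away team offers 80 and keeps 160.
Round 4 (the home team proposes): the away team can get 160 next round, worth 0.86 × 160 = 137.6 now. The home team offers 137.6 and keeps 240 − 137.6 = 102.4.
Round 3 (the away team proposes): the home team can get 102.4 next round, worth 0.95 × 102.4 = 97.28 now, so the away team offers 97.28, keeping 142.72.
Round 2 (the home team proposes): the away team can get 142.72 next round, worth 0.86 × 142.72 = 122.7392 now. The home team offers 122.7392 and keeps 240 − 122.7392 = 117.2608.
Round 1 (the away team proposes): the home team can get 117.2608 next round, worth 0.95 × 117.2608 = 111.39776 now; the away team offers that and keeps 128.60224.

111.40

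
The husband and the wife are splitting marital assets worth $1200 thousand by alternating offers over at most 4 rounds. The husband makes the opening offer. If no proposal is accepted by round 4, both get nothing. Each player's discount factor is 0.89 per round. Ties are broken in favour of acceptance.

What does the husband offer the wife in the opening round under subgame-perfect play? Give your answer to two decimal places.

963.44

Round 4 (the wife proposes): the husband will accept anything ≥ 0, so the wife offers 0 and keeps 1200.
Round 3 (the husband proposes): the wife can get 1200 next round, worth 0.89 × 1200 = 1068 now, so the husband offers 1068, keeping 132.
Round 2 (the wife proposes): the husband can get 132 next round, worth 0.89 × 132 = 117.48 now. The wife offers 117.48 and keeps 1200 − 117.48 = 1082.52.
Round 1 (the husband proposes): the wife can get 1082.52 next round, worth 0.89 × 1082.52 = 963.4428 now, so the husband offers 963.4428, keeping 236.5572.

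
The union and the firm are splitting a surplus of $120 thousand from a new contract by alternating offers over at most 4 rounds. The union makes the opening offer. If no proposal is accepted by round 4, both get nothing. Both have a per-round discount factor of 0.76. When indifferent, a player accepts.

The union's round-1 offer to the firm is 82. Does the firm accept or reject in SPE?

Accept

Work out the firm's continuation value if the offer is rejected.
Round 4 (the firm proposes): the union will accept anything ≥ 0, so the firm offers 0 and keeps 120.
Round 3 (the union proposes): the firm can get 120 next round, worth 0.76 × 120 = 91.2 now. The union offers 91.2 and keeps 120 − 91.2 = 28.8.
Round 2 (the firm proposes): the union can get 28.8 next round, worth 0.76 × 28.8 = 21.888 now, so the firm offers 21.888, keeping 98.112.
So by rejecting in round 1, the firm gets 98.112 next round, worth 0.76 × 98.112 = 74.56512 now.
Offer 82 ≥ 74.56512, so the firm accepts.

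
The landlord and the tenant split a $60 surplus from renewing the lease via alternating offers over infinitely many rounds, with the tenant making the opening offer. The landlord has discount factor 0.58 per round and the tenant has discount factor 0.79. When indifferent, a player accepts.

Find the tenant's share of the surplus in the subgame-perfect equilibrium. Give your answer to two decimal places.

46.51

In a stationary SPE each proposer offers the other exactly their discounted continuation value.
If the tenant keeps x when proposing and the landlord keeps y when proposing, then x = 60 − 0.58y and y = 60 − 0.79x.
Solving: x = 60(1 − 0.58) / (1 − 0.79·0.58) = 25.2 / 0.5418 ≈ 46.5116.
The landlord gets 60 − 46.5116 ≈ 13.4884.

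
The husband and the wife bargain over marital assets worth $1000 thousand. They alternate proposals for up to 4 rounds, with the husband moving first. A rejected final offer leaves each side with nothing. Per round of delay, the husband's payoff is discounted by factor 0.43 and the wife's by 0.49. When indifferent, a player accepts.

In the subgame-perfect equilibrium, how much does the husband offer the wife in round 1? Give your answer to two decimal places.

Round 4 (the wife proposes): the husband will accept anything ≥ 0, so the wife offers 0 and keeps 1000.
Round 3 (the husband proposes): the wife can get 1000 next round, worth 0.49 × 1000 = 490 now. The husband offers 490 and keeps 1000 − 490 = 510.
Round 2 (the wife proposes): the husband can get 510 next round, worth 0.43 × 510 = 219.3 now, so the wife offers 219.3, keeping 780.7.
Round 1 (the husband proposes): the wife can get 780.7 next round, worth 0.49 × 780.7 = 382.543 now; the husband offers that and keeps 617.457.

382.54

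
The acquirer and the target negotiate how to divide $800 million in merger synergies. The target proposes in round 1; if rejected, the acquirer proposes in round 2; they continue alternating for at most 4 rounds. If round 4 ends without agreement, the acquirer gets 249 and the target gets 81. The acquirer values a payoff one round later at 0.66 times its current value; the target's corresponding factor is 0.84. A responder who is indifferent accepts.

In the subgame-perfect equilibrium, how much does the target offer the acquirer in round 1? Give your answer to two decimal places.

Round 4 (the acquirer proposes): the target gets 81 if talks fail, so the acquirer offers 81 and keeps 719.
Round 3 (the target proposes): the acquirer can get 719 next round, worth 0.66 × 719 = 474.54 now. The target offers 474.54 and keeps 800 − 474.54 = 325.46.
Round 2 (the acquirer proposes): the target can get 325.46 next round, worth 0.84 × 325.46 = 273.3864 now, so the acquirer offers 273.3864, keeping 526.6136.
Round 1 (the target proposes): the acquirer can get 526.6136 next round, worth 0.66 × 526.6136 = 347.564976 now. The target offers 347.564976 and keeps 800 − 347.564976 = 452.435024.

347.56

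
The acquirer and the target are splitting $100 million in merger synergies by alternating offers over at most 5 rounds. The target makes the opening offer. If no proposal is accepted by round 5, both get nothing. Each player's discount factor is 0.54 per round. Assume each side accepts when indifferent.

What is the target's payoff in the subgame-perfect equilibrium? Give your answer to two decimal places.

67.92

Round 5 (the target proposes): rejection yields 0 for the acquirer; the target offers 0 and keeps 100.
Round 4 (the acquirer proposes): the target can get 100 next round, worth 0.54 × 100 = 54 now, so the acquirer offers 54, keeping 46.
Round 3 (the target proposes): the acquirer can get 46 next round, worth 0.54 × 46 = 24.84 now, so the target offers 24.84, keeping 75.16.
Round 2 (the acquirer proposes): the target can get 75.16 next round, worth 0.54 × 75.16 = 40.5864 now, so the acquirer offers 40.5864, keeping 59.4136.
Round 1 (the target proposes): the acquirer can get 59.4136 next round, worth 0.54 × 59.4136 = 32.083344 now, so the target offers 32.083344, keeping 67.916656.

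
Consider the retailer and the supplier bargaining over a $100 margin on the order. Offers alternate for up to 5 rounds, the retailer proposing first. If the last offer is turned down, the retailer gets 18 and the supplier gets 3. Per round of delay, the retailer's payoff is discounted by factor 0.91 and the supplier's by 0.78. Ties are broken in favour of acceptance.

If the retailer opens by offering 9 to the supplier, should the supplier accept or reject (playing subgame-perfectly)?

Round 5 (the retailer proposes): the supplier gets 3 if talks fail, so the retailer offers 3 and keeps 97.
Round 4 (the supplier proposes): the retailer can get 97 next round, worth 0.91 × 97 = 88.27 now; the supplier offers that and keeps 11.73.
Round 3 (the retailer proposes): the supplier can get 11.73 next round, worth 0.78 × 11.73 = 9.1494 now, so the retailer offers 9.1494, keeping 90.8506.
Round 2 (the supplier proposes): the retailer can get 90.8506 next round, worth 0.91 × 90.8506 = 82.674046 now; the supplier offers that and keeps 17.325954.
So by rejecting in round 1, the supplier gets 17.325954 next round, worth 0.78 × 17.325954 = 13.51424412 now.
Offer 9 < 13.51424412, so the supplier rejects.

Reject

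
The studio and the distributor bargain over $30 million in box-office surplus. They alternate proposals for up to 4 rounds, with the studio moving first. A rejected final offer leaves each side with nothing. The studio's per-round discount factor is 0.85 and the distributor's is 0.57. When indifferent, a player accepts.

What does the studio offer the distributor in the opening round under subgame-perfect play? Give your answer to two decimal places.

Round 4 (the distributor proposes): the studio will accept anything ≥ 0, so the distributor offers 0 and keeps 30.
Round 3 (the studio proposes): the distributor can get 30 next round, worth 0.57 × 30 = 17.1 now. The studio offers 17.1 and keeps 30 − 17.1 = 12.9.
Round 2 (the distributor proposes): the studio can get 12.9 next round, worth 0.85 × 12.9 = 10.965 now. The distributor offers 10.965 and keeps 30 − 10.965 = 19.035.
Round 1 (the studio proposes): the distributor can get 19.035 next round, worth 0.57 × 19.035 = 10.84995 now; the studio offers that and keeps 19.15005.

10.85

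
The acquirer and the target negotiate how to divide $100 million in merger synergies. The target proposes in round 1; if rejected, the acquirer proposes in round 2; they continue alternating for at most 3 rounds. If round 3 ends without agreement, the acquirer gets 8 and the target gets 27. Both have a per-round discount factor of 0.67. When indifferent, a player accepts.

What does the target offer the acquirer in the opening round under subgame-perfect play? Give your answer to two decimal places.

25.70

Work backward from the last round.
Round 3 (the target proposes): the acquirer gets 8 if talks fail, so the target offers 8 and keeps 92.
Round 2 (the acquirer proposes): the target can get 92 next round, worth 0.67 × 92 = 61.64 now. The acquirer offers 61.64 and keeps 100 − 61.64 = 38.36.
Round 1 (the target proposes): the acquirer can get 38.36 next round, worth 0.67 × 38.36 = 25.7012 now; the target offers that and keeps 74.2988.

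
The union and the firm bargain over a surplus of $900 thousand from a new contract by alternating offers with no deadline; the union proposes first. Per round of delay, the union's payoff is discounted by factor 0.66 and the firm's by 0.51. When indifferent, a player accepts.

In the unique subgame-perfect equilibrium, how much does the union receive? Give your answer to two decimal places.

664.76

In a stationary SPE each proposer offers the other exactly their discounted continuation value.
If the union keeps x when proposing and the firm keeps y when proposing, then x = 900 − 0.51y and y = 900 − 0.66x.
Solving: x = 900(1 − 0.51) / (1 − 0.66·0.51) = 441 / 0.6634 ≈ 664.7573.
The firm gets 900 − 664.7573 ≈ 235.2427.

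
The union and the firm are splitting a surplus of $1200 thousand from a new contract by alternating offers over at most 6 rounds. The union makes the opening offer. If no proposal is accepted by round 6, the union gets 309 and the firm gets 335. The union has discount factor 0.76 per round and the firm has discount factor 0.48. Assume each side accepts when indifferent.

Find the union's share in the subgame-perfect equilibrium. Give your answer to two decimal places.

954.41

Round 6 (the firm proposes): the union gets 309 if talks fail, so the firm offers 309 and keeps 891.
Round 5 (the union proposes): the firm can get 891 next round, worth 0.48 × 891 = 427.68 now, so the union offers 427.68, keeping 772.32.
Round 4 (the firm proposes): the union can get 772.32 next round, worth 0.76 × 772.32 = 586.9632 now. The firm offers 586.9632 and keeps 1200 − 586.9632 = 613.0368.
Round 3 (the union proposes): the firm can get 613.0368 next round, worth 0.48 × 613.0368 = 294.257664 now, so the union offers 294.257664, keeping 905.742336.
Round 2 (the firm proposes): the union can get 905.742336 next round, worth 0.76 × 905.742336 = 688.36417536 now, so the firm offers 688.36417536, keeping 511.63582464.
Round 1 (the union proposes): the firm can get 511.63582464 next round, worth 0.48 × 511.63582464 = 245.5851958272 now; the union offers that and keeps 954.4148041728.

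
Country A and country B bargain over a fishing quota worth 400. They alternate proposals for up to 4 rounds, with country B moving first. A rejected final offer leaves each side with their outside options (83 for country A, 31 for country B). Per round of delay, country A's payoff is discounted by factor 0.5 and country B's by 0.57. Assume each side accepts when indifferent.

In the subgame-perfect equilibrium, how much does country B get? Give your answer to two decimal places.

Work backward from the last round.
Round 4 (country A proposes): country B gets 31 if talks fail, so country A offers 31 and keeps 369.
Round 3 (country B proposes): country A can get 369 next round, worth 0.5 × 369 = 184.5 now. Country B offers 184.5 and keeps 400 − 184.5 = 215.5.
Round 2 (country A proposes): country B can get 215.5 next round, worth 0.57 × 215.5 = 122.835 now; country A offers that and keeps 277.165.
Round 1 (country B proposes): country A can get 277.165 next round, worth 0.5 × 277.165 = 138.5825 now; country B offers that and keeps 261.4175.

261.42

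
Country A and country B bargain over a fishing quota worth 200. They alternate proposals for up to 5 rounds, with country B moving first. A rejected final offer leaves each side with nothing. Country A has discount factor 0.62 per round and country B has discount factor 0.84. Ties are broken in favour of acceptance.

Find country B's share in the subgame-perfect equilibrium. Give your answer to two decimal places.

169.83

Work backward from the last round.
Round 5 (country B proposes): rejection yields 0 for country A; country B offers 0 and keeps 200.
Round 4 (country A proposes): country B can get 200 next round, worth 0.84 × 200 = 168 now; country A offers that and keeps 32.
Round 3 (country B proposes): country A can get 32 next round, worth 0.62 × 32 = 19.84 now. Country B offers 19.84 and keeps 200 − 19.84 = 180.16.
Round 2 (country A proposes): country B can get 180.16 next round, worth 0.84 × 180.16 = 151.3344 now, so country A offers 151.3344, keeping 48.6656.
Round 1 (country B proposes): country A can get 48.6656 next round, worth 0.62 × 48.6656 = 30.172672 now. Country B offers 30.172672 and keeps 200 − 30.172672 = 169.827328.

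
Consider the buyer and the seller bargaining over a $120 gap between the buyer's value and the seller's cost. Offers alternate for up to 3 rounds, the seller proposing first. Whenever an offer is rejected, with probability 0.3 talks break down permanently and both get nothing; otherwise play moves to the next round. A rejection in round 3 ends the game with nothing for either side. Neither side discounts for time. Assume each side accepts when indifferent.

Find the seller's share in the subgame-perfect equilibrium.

94.8

Round 3 (the seller proposes): the buyer will accept anything ≥ 0, so the seller offers 0 and keeps 120.
Round 2 (the buyer proposes): rejecting gives the seller an expected 0.7 × 120 = 84; the buyer offers that and keeps 36.
Round 1 (the seller proposes): rejecting gives the buyer an expected 0.7 × 36 = 25.2; the seller offers that and keeps 94.8.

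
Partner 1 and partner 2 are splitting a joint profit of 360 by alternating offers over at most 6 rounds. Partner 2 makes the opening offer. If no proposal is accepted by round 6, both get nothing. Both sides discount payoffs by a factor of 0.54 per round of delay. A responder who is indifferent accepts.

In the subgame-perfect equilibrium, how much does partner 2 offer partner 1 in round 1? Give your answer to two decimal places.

Round 6 (partner 1 proposes): rejection yields 0 for partner 2; partner 1 offers 0 and keeps 360.
Round 5 (partner 2 proposes): partner 1 can get 360 next round, worth 0.54 × 360 = 194.4 now; partner 2 offers that and keeps 165.6.
Round 4 (partner 1 proposes): partner 2 can get 165.6 next round, worth 0.54 × 165.6 = 89.424 now, so partner 1 offers 89.424, keeping 270.576.
Round 3 (partner 2 proposes): partner 1 can get 270.576 next round, worth 0.54 × 270.576 = 146.11104 now, so partner 2 offers 146.11104, keeping 213.88896.
Round 2 (partner 1 proposes): partner 2 can get 213.88896 next round, worth 0.54 × 213.88896 = 115.5000384 now. Partner 1 offers 115.5000384 and keeps 360 − 115.5000384 = 244.4999616.
Round 1 (partner 2 proposes): partner 1 can get 244.4999616 next round, worth 0.54 × 244.4999616 = 132.029979264 now, so partner 2 offers 132.029979264, keeping 227.970020736.

132.03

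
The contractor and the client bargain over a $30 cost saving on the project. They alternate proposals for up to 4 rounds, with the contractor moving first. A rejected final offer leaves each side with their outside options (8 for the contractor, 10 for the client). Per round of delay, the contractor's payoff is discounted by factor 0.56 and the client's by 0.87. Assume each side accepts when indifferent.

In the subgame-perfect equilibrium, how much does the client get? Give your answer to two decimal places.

Round 4 (the client proposes): the contractor gets 8 if talks fail, so the client offers 8 and keeps 22.
Round 3 (the contractor proposes): the client can get 22 next round, worth 0.87 × 22 = 19.14 now. The contractor offers 19.14 and keeps 30 − 19.14 = 10.86.
Round 2 (the client proposes): the contractor can get 10.86 next round, worth 0.56 × 10.86 = 6.0816 now; the client offers that and keeps 23.9184.
Round 1 (the contractor proposes): the client can get 23.9184 next round, worth 0.87 × 23.9184 = 20.809008 now. The contractor offers 20.809008 and keeps 30 − 20.809008 = 9.190992.

20.81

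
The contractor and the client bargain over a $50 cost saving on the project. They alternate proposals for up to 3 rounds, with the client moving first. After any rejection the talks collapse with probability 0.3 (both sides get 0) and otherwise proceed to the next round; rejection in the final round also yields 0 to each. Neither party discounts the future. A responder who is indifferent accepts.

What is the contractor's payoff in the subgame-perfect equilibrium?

Round 3 (the client proposes): the contractor will accept anything ≥ 0, so the client offers 0 and keeps 50.
Round 2 (the contractor proposes): rejecting gives the client an expected 0.7 × 50 = 35. The contractor offers 35 and keeps 50 − 35 = 15.
Round 1 (the client proposes): rejecting gives the contractor an expected 0.7 × 15 = 10.5. The client offers 10.5 and keeps 50 − 10.5 = 39.5.

10.5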